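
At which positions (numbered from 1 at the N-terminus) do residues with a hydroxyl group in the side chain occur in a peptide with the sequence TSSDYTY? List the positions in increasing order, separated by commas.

S, T, and Y are the three residues with a side-chain hydroxyl.
Matching residues: T1, S2, S3, Y5, T6, Y7.

1, 2, 3, 5, 6, 7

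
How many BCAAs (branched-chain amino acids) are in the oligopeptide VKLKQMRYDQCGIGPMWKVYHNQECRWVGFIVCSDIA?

8

V, L, and I make up the branched-chain aliphatic group.
Matching residues: V1, L3, I13, V19, V28, I31, V32, I36.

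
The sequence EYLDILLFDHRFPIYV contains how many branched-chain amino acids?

6

The BCAAs are Val, Leu, and Ile — aliphatic side chains with a branch point.
Matching residues: L3, I5, L6, L7, I14, V16.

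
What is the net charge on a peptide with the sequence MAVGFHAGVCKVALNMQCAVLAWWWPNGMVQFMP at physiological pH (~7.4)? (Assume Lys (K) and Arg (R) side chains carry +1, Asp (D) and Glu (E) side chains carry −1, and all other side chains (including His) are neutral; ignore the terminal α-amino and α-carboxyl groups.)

Positive (K, R): K11 → +1.
Negative (D, E): none → −0.
Net charge = (+1) + (−0) = +1.

+1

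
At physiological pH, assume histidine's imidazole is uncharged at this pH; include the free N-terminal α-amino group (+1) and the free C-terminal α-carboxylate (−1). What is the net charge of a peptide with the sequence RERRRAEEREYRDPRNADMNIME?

0

The side chains ionized at physiological pH are Lys/Arg (+1) and Asp/Glu (−1); with His treated as neutral, nothing else contributes.
Positive (K, R): R1, R3, R4, R5, R9, R12, R15 → +7.
Negative (D, E): E2, E7, E8, E10, D13, D18, E23 → −7.
The N-terminus (+1) and C-terminus (−1) cancel.
Net charge = (+7) + (−7) = 0.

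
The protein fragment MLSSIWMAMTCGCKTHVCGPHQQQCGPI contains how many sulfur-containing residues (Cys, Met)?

Matching residues: M1, M7, M9, C11, C13, C18, C25.

7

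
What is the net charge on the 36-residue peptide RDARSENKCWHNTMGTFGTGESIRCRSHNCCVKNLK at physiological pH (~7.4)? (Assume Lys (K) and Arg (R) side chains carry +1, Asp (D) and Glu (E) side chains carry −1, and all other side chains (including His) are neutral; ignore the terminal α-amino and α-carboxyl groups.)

Positive (K, R): R1, R4, K8, R24, R26, K33, K36 → +7.
Negative (D, E): D2, E6, E21 → −3.
Net charge = (+7) + (−3) = +4.

+4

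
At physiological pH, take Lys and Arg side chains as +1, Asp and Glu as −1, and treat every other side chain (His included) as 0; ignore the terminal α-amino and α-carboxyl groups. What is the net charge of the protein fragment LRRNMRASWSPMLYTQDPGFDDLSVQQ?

Positive (K, R): R2, R3, R6 → +3.
Negative (D, E): D17, D21, D22 → −3.
Net charge = (+3) + (−3) = 0.

0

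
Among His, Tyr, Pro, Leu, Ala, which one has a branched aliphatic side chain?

Leu

Valine (V), leucine (L), and isoleucine (I) are the branched-chain amino acids.
Of the listed options, only Leu belongs to this group.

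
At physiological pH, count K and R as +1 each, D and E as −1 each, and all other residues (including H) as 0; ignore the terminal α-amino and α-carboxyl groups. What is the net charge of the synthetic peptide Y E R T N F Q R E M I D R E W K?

Positive (K, R): R3, R8, R13, K16 → +4.
Negative (D, E): E2, E9, D12, E14 → −4.
Net charge = (+4) + (−4) = 0.

0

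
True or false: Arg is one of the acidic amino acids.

The acidic residues are Asp (D) and Glu (E), whose side chains end in a carboxylate group.
Arginine is not in this group.

False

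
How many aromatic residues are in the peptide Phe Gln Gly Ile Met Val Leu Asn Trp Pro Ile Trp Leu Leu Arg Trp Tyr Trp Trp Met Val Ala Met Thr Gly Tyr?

8

Phenylalanine (F), tryptophan (W), and tyrosine (Y) have aromatic ring side chains.
Matching residues: Phe1, Trp9, Trp12, Trp16, Tyr17, Trp18, Trp19, Tyr26.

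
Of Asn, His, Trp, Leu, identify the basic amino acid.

His

K, R, and H are the three residues with basic side chains (ε-amine, guanidinium, and imidazole respectively).
Of the listed options, only His belongs to this group.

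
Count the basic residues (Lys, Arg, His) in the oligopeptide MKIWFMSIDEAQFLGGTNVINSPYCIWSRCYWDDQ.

Matching residues: K2, R29.

2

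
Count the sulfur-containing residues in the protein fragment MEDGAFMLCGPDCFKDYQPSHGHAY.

4

Only Cys (C) and Met (M) have a sulfur atom in the side chain.
Matching residues: M1, M7, C9, C13.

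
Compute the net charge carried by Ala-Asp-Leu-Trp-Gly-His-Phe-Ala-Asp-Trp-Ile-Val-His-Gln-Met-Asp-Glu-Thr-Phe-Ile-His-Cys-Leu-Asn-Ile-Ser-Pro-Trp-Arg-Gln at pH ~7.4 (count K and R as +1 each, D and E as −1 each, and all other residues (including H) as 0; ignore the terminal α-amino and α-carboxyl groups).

-3

Positive (K, R): Arg29 → +1.
Negative (D, E): Asp2, Asp9, Asp16, Glu17 → −4.
Net charge = (+1) + (−4) = −3.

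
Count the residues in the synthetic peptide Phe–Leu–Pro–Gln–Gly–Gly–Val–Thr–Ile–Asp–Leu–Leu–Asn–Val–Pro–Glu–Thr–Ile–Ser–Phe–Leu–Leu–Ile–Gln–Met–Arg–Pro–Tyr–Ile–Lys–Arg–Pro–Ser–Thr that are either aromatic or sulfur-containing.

4

Aromatic: F, W, Y. Sulfur-containing: C, M.
Aromatic residues here: Phe1, Phe20, Tyr28 (3).
Sulfur-containing residues here: Met25 (1).
The two groups share no amino acid, so total = 3 + 1 = 4.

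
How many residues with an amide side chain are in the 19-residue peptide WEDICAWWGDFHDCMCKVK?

Asparagine (N) and glutamine (Q) have uncharged amide side chains.
None of the 19 residues belong to this group.

0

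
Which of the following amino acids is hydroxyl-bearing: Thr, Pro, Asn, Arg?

S, T, and Y are the three residues with a side-chain hydroxyl.
Of the listed options, only Thr belongs to this group.

Thr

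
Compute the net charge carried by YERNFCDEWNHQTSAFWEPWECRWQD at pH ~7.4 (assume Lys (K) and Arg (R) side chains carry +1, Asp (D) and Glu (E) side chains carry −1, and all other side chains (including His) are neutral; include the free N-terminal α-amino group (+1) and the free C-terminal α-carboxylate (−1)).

Positive (K, R): R3, R23 → +2.
Negative (D, E): E2, D7, E8, E18, E21, D26 → −6.
The N-terminus (+1) and C-terminus (−1) cancel.
Net charge = (+2) + (−6) = −4.

-4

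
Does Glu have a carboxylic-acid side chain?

Only D (aspartate) and E (glutamate) carry a side-chain carboxylic acid.
Glutamate is in this group.

Yes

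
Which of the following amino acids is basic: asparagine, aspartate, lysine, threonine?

The basic amino acids are Lys (K), Arg (R), and His (H).
Of the listed options, only lysine belongs to this group.

lysine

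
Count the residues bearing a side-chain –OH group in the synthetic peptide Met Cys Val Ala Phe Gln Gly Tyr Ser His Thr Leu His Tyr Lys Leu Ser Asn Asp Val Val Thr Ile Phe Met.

6

S, T, and Y are the three residues with a side-chain hydroxyl.
Matching residues: Tyr8, Ser9, Thr11, Tyr14, Ser17, Thr22.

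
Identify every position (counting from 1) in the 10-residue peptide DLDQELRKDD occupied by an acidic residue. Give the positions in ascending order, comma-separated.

Matching residues: D1, D3, E5, D9, D10.

1, 3, 5, 9, 10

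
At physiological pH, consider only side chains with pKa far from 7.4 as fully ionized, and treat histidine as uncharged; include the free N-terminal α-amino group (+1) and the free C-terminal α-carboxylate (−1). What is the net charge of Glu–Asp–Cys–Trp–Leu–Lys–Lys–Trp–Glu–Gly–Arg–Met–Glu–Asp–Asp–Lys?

Near pH 7.4, K and R contribute +1 each, D and E contribute −1 each, and every other side chain (His included, as stated) is uncharged.
Positive (K, R): Lys6, Lys7, Arg11, Lys16 → +4.
Negative (D, E): Glu1, Asp2, Glu9, Glu13, Asp14, Asp15 → −6.
The N-terminus (+1) and C-terminus (−1) cancel.
Net charge = (+4) + (−6) = −2.

-2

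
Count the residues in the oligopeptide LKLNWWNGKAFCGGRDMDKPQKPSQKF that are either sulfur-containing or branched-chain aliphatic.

Sulfur-containing: C, M. Branched-chain aliphatic: I, L, V.
Sulfur-containing residues here: C12, M17 (2).
Branched-chain aliphatic residues here: L1, L3 (2).
The two groups share no amino acid, so total = 2 + 2 = 4.

4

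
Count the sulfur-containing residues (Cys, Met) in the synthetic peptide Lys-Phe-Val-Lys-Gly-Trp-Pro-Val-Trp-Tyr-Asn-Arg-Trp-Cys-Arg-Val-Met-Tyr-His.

Matching residues: Cys14, Met17.

2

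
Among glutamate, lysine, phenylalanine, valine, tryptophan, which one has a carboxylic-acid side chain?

glutamate

Aspartate (D) and glutamate (E) have carboxylic-acid side chains and are the acidic amino acids.
Of the listed options, only glutamate belongs to this group.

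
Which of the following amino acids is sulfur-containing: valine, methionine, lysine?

Cysteine (C, thiol) and methionine (M, thioether) are the two sulfur-containing amino acids.
Of the listed options, only methionine belongs to this group.

methionine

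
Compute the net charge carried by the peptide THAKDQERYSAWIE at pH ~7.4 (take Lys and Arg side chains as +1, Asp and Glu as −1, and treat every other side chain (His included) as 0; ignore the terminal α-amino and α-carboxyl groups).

-1

Positive (K, R): K4, R8 → +2.
Negative (D, E): D5, E7, E14 → −3.
Net charge = (+2) + (−3) = −1.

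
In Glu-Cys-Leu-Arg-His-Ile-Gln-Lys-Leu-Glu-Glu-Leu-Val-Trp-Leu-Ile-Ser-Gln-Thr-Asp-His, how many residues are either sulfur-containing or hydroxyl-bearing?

3

Sulfur-containing: C, M. Hydroxyl-bearing: S, T, Y.
Sulfur-containing residues here: Cys2 (1).
Hydroxyl-bearing residues here: Ser17, Thr19 (2).
The two groups share no amino acid, so total = 1 + 2 = 3.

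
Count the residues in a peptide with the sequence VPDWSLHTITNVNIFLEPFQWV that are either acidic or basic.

3

Acidic: D, E. Basic: H, K, R.
Acidic residues here: D3, E17 (2).
Basic residues here: H7 (1).
The two groups share no amino acid, so total = 2 + 1 = 3.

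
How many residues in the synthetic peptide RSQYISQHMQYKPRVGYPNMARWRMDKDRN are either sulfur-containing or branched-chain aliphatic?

Sulfur-containing: C, M. Branched-chain aliphatic: I, L, V.
Sulfur-containing residues here: M9, M20, M25 (3).
Branched-chain aliphatic residues here: I5, V15 (2).
The two groups share no amino acid, so total = 3 + 2 = 5.

5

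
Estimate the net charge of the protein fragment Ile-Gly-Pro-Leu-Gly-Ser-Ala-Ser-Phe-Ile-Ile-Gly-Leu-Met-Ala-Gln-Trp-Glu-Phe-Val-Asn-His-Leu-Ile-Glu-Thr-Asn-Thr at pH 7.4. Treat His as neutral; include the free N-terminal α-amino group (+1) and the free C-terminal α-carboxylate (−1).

-2

The side chains ionized at physiological pH are Lys/Arg (+1) and Asp/Glu (−1); with His treated as neutral, nothing else contributes.
Positive (K, R): none → +0.
Negative (D, E): Glu18, Glu25 → −2.
The N-terminus (+1) and C-terminus (−1) cancel.
Net charge = (+0) + (−2) = −2.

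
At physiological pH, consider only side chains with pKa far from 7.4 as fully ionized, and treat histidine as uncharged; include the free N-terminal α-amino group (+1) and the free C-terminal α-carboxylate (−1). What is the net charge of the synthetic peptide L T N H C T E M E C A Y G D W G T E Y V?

-4

The side chains ionized at physiological pH are Lys/Arg (+1) and Asp/Glu (−1); with His treated as neutral, nothing else contributes.
Positive (K, R): none → +0.
Negative (D, E): E7, E9, D14, E18 → −4.
The N-terminus (+1) and C-terminus (−1) cancel.
Net charge = (+0) + (−4) = −4.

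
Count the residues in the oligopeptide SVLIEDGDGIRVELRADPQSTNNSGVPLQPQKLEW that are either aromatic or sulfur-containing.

1

Aromatic: F, W, Y. Sulfur-containing: C, M.
Aromatic residues here: W35 (1).
Sulfur-containing residues here: none (0).
The two groups share no amino acid, so total = 1 + 0 = 1.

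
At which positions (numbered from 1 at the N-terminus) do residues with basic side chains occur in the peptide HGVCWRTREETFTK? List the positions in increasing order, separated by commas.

Lysine (K), arginine (R), and histidine (H) have basic, nitrogen-containing side chains.
Matching residues: H1, R6, R8, K14.

1, 6, 8, 14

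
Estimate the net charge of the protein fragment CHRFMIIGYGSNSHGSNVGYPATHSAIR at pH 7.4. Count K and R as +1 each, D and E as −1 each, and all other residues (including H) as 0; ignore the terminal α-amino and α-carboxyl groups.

+2

Positive (K, R): R3, R28 → +2.
Negative (D, E): none → −0.
Net charge = (+2) + (−0) = +2.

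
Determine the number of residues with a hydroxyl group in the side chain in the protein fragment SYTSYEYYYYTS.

S, T, and Y are the three residues with a side-chain hydroxyl.
Matching residues: S1, Y2, T3, S4, Y5, Y7, Y8, Y9, Y10, T11, S12.

11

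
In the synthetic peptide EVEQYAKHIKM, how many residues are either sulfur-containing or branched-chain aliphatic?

3

Sulfur-containing: C, M. Branched-chain aliphatic: I, L, V.
Sulfur-containing residues here: M11 (1).
Branched-chain aliphatic residues here: V2, I9 (2).
The two groups share no amino acid, so total = 1 + 2 = 3.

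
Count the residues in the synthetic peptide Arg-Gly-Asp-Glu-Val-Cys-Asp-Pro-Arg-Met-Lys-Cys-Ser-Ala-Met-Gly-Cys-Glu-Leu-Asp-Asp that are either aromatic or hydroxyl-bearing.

Aromatic: F, W, Y. Hydroxyl-bearing: S, T, Y.
Aromatic residues here: none (0).
Hydroxyl-bearing residues here: Ser13 (1).
(Y belongs to both groups, but none appear in this sequence.) Total = 0 + 1 = 1.

1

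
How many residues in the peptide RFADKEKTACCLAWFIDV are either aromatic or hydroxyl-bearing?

Aromatic: F, W, Y. Hydroxyl-bearing: S, T, Y.
Aromatic residues here: F2, W14, F15 (3).
Hydroxyl-bearing residues here: T8 (1).
(Y belongs to both groups, but none appear in this sequence.) Total = 3 + 1 = 4.

4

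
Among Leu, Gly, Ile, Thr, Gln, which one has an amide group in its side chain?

Asparagine (N) and glutamine (Q) have uncharged amide side chains.
Of the listed options, only Gln belongs to this group.

Gln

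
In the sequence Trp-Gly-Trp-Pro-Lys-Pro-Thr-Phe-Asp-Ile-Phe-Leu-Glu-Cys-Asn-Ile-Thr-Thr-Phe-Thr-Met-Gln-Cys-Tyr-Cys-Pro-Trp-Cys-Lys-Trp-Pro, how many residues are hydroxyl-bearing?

5

The –OH-bearing residues are Ser, Thr (aliphatic alcohols), and Tyr (phenol).
Matching residues: Thr7, Thr17, Thr18, Thr20, Tyr24.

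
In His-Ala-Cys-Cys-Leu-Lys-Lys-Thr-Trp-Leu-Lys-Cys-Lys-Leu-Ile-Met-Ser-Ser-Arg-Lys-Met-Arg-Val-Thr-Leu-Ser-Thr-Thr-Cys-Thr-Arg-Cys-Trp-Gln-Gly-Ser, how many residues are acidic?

Aspartate (D) and glutamate (E) have carboxylic-acid side chains and are the acidic amino acids.
None of the 36 residues belong to this group.

0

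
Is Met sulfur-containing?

The sulfur-bearing residues are cysteine (–SH) and methionine (–S–CH₃).
Methionine is in this group.

Yes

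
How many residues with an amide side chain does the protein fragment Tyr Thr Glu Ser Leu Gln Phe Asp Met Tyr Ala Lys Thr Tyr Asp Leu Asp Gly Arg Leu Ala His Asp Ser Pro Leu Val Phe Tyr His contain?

Asparagine (N) and glutamine (Q) have uncharged amide side chains.
Matching residues: Gln6.

1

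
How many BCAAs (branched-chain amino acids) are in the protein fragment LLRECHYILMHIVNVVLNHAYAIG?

The BCAAs are Val, Leu, and Ile — aliphatic side chains with a branch point.
Matching residues: L1, L2, I8, L9, I12, V13, V15, V16, L17, I23.

10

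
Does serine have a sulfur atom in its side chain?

No

The sulfur-bearing residues are cysteine (–SH) and methionine (–S–CH₃).
Serine is not in this group.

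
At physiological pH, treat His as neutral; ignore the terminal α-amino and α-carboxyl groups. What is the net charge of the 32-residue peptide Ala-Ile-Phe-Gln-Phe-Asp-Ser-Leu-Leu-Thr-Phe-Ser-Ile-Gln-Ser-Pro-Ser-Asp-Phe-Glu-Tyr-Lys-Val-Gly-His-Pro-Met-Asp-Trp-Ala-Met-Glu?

The side chains ionized at physiological pH are Lys/Arg (+1) and Asp/Glu (−1); with His treated as neutral, nothing else contributes.
Positive (K, R): Lys22 → +1.
Negative (D, E): Asp6, Asp18, Glu20, Asp28, Glu32 → −5.
Net charge = (+1) + (−5) = −4.

-4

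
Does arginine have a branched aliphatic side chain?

Valine (V), leucine (L), and isoleucine (I) are the branched-chain amino acids.
Arginine is not in this group.

No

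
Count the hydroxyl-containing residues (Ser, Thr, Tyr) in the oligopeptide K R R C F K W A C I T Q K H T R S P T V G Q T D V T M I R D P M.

6

Matching residues: T11, T15, S17, T19, T23, T26.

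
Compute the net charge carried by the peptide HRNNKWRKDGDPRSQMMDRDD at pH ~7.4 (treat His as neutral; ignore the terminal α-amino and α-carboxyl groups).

+1

Near pH 7.4, K and R contribute +1 each, D and E contribute −1 each, and every other side chain (His included, as stated) is uncharged.
Positive (K, R): R2, K5, R7, K8, R13, R19 → +6.
Negative (D, E): D9, D11, D18, D20, D21 → −5.
Net charge = (+6) + (−5) = +1.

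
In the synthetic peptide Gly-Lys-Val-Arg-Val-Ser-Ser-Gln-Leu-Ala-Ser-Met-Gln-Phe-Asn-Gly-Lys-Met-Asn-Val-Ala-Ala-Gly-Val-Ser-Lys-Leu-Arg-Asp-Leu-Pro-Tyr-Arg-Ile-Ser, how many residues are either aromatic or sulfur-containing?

Aromatic: F, W, Y. Sulfur-containing: C, M.
Aromatic residues here: Phe14, Tyr32 (2).
Sulfur-containing residues here: Met12, Met18 (2).
The two groups share no amino acid, so total = 2 + 2 = 4.

4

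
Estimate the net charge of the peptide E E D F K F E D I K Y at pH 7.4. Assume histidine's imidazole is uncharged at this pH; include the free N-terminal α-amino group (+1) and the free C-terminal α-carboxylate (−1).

The side chains ionized at physiological pH are Lys/Arg (+1) and Asp/Glu (−1); with His treated as neutral, nothing else contributes.
Positive (K, R): K5, K10 → +2.
Negative (D, E): E1, E2, D3, E7, D8 → −5.
The N-terminus (+1) and C-terminus (−1) cancel.
Net charge = (+2) + (−5) = −3.

-3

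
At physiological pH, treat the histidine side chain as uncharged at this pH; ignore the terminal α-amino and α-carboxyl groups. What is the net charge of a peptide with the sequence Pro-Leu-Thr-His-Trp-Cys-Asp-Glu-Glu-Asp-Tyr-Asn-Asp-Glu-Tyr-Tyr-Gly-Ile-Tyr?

The side chains ionized at physiological pH are Lys/Arg (+1) and Asp/Glu (−1); with His treated as neutral, nothing else contributes.
Positive (K, R): none → +0.
Negative (D, E): Asp7, Glu8, Glu9, Asp10, Asp13, Glu14 → −6.
Net charge = (+0) + (−6) = −6.

-6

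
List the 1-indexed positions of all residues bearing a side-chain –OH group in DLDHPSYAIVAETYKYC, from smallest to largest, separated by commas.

6, 7, 13, 14, 16

The –OH-bearing residues are Ser, Thr (aliphatic alcohols), and Tyr (phenol).
Matching residues: S6, Y7, T13, Y14, Y16.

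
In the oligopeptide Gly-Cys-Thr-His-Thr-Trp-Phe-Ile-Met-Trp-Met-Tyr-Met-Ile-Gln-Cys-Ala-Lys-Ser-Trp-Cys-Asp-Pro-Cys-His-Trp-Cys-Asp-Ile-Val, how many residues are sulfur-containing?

Only Cys (C) and Met (M) have a sulfur atom in the side chain.
Matching residues: Cys2, Met9, Met11, Met13, Cys16, Cys21, Cys24, Cys27.

8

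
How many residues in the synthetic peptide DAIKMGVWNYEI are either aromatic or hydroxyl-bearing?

Aromatic: F, W, Y. Hydroxyl-bearing: S, T, Y.
Aromatic residues here: W8, Y10 (2).
Hydroxyl-bearing residues here: Y10 (1).
Y is in both groups, so the 1 Y residue must not be double-counted.
Total = 2 + 1 − 1 = 2.

2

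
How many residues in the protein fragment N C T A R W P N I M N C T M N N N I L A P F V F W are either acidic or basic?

Acidic: D, E. Basic: H, K, R.
Acidic residues here: none (0).
Basic residues here: R5 (1).
The two groups share no amino acid, so total = 0 + 1 = 1.

1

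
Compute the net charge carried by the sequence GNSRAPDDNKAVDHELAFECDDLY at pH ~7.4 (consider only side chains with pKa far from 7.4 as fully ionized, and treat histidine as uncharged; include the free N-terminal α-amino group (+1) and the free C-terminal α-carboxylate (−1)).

-5

The side chains ionized at physiological pH are Lys/Arg (+1) and Asp/Glu (−1); with His treated as neutral, nothing else contributes.
Positive (K, R): R4, K10 → +2.
Negative (D, E): D7, D8, D13, E15, E19, D21, D22 → −7.
The N-terminus (+1) and C-terminus (−1) cancel.
Net charge = (+2) + (−7) = −5.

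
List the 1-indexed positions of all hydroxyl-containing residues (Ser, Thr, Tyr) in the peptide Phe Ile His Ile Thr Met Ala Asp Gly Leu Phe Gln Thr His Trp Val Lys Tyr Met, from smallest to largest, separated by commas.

5, 13, 18

Matching residues: Thr5, Thr13, Tyr18.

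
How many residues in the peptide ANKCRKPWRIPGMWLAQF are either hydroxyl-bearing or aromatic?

3

Hydroxyl-bearing: S, T, Y. Aromatic: F, W, Y.
Hydroxyl-bearing residues here: none (0).
Aromatic residues here: W8, W14, F18 (3).
(Y belongs to both groups, but none appear in this sequence.) Total = 0 + 3 = 3.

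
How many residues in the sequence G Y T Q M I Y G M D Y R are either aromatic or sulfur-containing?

5

Aromatic: F, W, Y. Sulfur-containing: C, M.
Aromatic residues here: Y2, Y7, Y11 (3).
Sulfur-containing residues here: M5, M9 (2).
The two groups share no amino acid, so total = 3 + 2 = 5.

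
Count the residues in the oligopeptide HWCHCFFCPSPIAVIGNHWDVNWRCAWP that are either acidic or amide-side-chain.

Acidic: D, E. Amide-side-chain: N, Q.
Acidic residues here: D20 (1).
Amide-side-chain residues here: N17, N22 (2).
The two groups share no amino acid, so total = 1 + 2 = 3.

3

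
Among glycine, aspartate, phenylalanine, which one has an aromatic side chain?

phenylalanine

F, W, and Y each carry an aromatic ring on the side chain.
Of the listed options, only phenylalanine belongs to this group.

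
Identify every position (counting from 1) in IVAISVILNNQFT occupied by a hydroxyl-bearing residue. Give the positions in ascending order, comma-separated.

5, 13

The –OH-bearing residues are Ser, Thr (aliphatic alcohols), and Tyr (phenol).
Matching residues: S5, T13.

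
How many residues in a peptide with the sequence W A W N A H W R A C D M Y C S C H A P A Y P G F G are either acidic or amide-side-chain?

Acidic: D, E. Amide-side-chain: N, Q.
Acidic residues here: D11 (1).
Amide-side-chain residues here: N4 (1).
The two groups share no amino acid, so total = 1 + 1 = 2.

2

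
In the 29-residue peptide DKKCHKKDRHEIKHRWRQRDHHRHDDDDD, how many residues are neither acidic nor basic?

4

Acidic: D, E. Basic: K, R, H. All other residues are neither.
Matching residues: C4, I12, W16, Q18.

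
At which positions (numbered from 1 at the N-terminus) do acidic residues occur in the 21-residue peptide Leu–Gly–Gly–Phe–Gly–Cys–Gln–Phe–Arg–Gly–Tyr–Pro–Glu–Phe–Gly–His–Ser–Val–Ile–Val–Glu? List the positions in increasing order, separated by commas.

13, 21

Only D (aspartate) and E (glutamate) carry a side-chain carboxylic acid.
Matching residues: Glu13, Glu21.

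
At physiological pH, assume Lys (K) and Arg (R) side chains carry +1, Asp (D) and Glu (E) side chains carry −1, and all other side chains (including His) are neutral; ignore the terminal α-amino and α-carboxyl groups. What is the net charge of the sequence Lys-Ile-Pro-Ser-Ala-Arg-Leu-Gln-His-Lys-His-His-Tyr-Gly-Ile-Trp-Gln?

Positive (K, R): Lys1, Arg6, Lys10 → +3.
Negative (D, E): none → −0.
Net charge = (+3) + (−0) = +3.

+3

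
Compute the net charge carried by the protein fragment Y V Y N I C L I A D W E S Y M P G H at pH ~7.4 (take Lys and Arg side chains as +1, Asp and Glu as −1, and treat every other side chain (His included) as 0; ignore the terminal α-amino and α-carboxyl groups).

Positive (K, R): none → +0.
Negative (D, E): D10, E12 → −2.
Net charge = (+0) + (−2) = −2.

-2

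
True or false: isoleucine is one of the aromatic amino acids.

False

F, W, and Y each carry an aromatic ring on the side chain.
Isoleucine is not in this group.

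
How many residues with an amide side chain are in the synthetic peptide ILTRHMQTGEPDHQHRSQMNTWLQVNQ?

7

Asparagine (N) and glutamine (Q) have uncharged amide side chains.
Matching residues: Q7, Q14, Q18, N20, Q24, N26, Q27.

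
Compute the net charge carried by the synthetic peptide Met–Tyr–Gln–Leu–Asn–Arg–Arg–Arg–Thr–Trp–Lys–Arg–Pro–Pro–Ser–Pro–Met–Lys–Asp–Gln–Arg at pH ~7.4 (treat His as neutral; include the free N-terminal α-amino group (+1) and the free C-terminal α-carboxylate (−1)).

+6

At pH ~7.4 the Lys and Arg side chains are protonated (+1), the Asp and Glu side chains are deprotonated (−1), and with His taken as neutral all other side chains carry no charge.
Positive (K, R): Arg6, Arg7, Arg8, Lys11, Arg12, Lys18, Arg21 → +7.
Negative (D, E): Asp19 → −1.
The N-terminus (+1) and C-terminus (−1) cancel.
Net charge = (+7) + (−1) = +6.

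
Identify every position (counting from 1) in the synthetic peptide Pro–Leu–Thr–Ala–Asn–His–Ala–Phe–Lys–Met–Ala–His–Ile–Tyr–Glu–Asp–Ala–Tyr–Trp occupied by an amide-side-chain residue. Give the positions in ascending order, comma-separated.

5

Asparagine (N) and glutamine (Q) have uncharged amide side chains.
Matching residues: Asn5.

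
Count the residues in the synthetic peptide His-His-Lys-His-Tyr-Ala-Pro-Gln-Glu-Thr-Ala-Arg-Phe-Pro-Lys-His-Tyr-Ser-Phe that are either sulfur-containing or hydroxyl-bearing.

4

Sulfur-containing: C, M. Hydroxyl-bearing: S, T, Y.
Sulfur-containing residues here: none (0).
Hydroxyl-bearing residues here: Tyr5, Thr10, Tyr17, Ser18 (4).
The two groups share no amino acid, so total = 0 + 4 = 4.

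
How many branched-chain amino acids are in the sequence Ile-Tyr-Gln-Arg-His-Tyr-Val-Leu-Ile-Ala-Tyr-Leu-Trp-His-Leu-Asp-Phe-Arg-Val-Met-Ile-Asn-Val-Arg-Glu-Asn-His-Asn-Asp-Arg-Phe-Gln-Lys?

9

V, L, and I make up the branched-chain aliphatic group.
Matching residues: Ile1, Val7, Leu8, Ile9, Leu12, Leu15, Val19, Ile21, Val23.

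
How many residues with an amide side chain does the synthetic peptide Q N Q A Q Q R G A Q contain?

Asparagine (N) and glutamine (Q) have uncharged amide side chains.
Matching residues: Q1, N2, Q3, Q5, Q6, Q10.

6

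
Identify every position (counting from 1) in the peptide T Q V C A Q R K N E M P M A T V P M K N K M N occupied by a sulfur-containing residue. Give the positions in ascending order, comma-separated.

4, 11, 13, 18, 22

Only Cys (C) and Met (M) have a sulfur atom in the side chain.
Matching residues: C4, M11, M13, M18, M22.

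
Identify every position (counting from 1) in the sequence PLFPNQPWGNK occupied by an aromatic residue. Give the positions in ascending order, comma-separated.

3, 8

F, W, and Y each carry an aromatic ring on the side chain.
Matching residues: F3, W8.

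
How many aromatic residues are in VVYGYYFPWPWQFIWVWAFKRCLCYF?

12

The aromatic amino acids are Phe (F, benzyl), Trp (W, indole), and Tyr (Y, phenol).
Matching residues: Y3, Y5, Y6, F7, W9, W11, F13, W15, W17, F19, Y25, F26.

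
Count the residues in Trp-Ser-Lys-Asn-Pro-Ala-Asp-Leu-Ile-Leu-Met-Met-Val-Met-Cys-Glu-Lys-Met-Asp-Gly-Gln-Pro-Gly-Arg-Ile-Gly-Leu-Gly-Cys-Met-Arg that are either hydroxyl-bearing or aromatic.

2

Hydroxyl-bearing: S, T, Y. Aromatic: F, W, Y.
Hydroxyl-bearing residues here: Ser2 (1).
Aromatic residues here: Trp1 (1).
(Y belongs to both groups, but none appear in this sequence.) Total = 1 + 1 = 2.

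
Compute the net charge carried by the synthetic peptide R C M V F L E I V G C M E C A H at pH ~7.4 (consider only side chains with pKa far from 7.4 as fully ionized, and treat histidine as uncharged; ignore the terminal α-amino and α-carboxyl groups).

At pH ~7.4 the Lys and Arg side chains are protonated (+1), the Asp and Glu side chains are deprotonated (−1), and with His taken as neutral all other side chains carry no charge.
Positive (K, R): R1 → +1.
Negative (D, E): E7, E13 → −2.
Net charge = (+1) + (−2) = −1.

-1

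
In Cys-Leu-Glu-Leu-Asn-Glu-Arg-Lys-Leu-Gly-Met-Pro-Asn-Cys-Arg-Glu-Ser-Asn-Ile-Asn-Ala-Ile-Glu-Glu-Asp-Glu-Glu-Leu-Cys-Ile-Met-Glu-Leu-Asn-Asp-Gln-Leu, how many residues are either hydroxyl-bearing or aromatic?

1

Hydroxyl-bearing: S, T, Y. Aromatic: F, W, Y.
Hydroxyl-bearing residues here: Ser17 (1).
Aromatic residues here: none (0).
(Y belongs to both groups, but none appear in this sequence.) Total = 1 + 0 = 1.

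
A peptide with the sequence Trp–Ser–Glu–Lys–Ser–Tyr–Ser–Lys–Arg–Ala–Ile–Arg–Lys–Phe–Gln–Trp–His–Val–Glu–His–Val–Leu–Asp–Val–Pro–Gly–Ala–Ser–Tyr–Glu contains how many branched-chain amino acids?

The BCAAs are Val, Leu, and Ile — aliphatic side chains with a branch point.
Matching residues: Ile11, Val18, Val21, Leu22, Val24.

5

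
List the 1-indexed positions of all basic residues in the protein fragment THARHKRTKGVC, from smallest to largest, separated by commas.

2, 4, 5, 6, 7, 9

The basic amino acids are Lys (K), Arg (R), and His (H).
Matching residues: H2, R4, H5, K6, R7, K9.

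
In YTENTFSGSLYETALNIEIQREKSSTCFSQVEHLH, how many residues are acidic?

5

The acidic residues are Asp (D) and Glu (E), whose side chains end in a carboxylate group.
Matching residues: E3, E12, E18, E22, E32.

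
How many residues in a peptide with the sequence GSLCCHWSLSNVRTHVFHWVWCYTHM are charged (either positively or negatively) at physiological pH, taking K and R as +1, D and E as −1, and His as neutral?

1

Charged side chains at pH ~7.4: K, R (positive); D, E (negative).
Matching residues: R13.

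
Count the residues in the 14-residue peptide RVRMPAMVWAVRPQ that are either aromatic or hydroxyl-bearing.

Aromatic: F, W, Y. Hydroxyl-bearing: S, T, Y.
Aromatic residues here: W9 (1).
Hydroxyl-bearing residues here: none (0).
(Y belongs to both groups, but none appear in this sequence.) Total = 1 + 0 = 1.

1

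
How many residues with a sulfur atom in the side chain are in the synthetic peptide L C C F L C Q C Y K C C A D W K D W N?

6

Only Cys (C) and Met (M) have a sulfur atom in the side chain.
Matching residues: C2, C3, C6, C8, C11, C12.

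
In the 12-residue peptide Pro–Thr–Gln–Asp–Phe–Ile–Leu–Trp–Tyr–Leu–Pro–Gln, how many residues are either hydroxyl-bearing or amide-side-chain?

Hydroxyl-bearing: S, T, Y. Amide-side-chain: N, Q.
Hydroxyl-bearing residues here: Thr2, Tyr9 (2).
Amide-side-chain residues here: Gln3, Gln12 (2).
The two groups share no amino acid, so total = 2 + 2 = 4.

4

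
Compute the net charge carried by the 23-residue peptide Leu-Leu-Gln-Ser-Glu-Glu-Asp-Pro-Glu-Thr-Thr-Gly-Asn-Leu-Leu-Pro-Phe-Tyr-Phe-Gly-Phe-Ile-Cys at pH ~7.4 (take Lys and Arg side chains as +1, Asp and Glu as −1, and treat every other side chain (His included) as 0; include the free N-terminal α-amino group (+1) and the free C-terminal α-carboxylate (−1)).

Positive (K, R): none → +0.
Negative (D, E): Glu5, Glu6, Asp7, Glu9 → −4.
The N-terminus (+1) and C-terminus (−1) cancel.
Net charge = (+0) + (−4) = −4.

-4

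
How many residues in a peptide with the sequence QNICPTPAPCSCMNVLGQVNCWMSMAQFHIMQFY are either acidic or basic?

1

Acidic: D, E. Basic: H, K, R.
Acidic residues here: none (0).
Basic residues here: H29 (1).
The two groups share no amino acid, so total = 0 + 1 = 1.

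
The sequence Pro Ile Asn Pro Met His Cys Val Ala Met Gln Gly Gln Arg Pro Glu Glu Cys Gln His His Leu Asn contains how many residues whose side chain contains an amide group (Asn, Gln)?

Matching residues: Asn3, Gln11, Gln13, Gln19, Asn23.

5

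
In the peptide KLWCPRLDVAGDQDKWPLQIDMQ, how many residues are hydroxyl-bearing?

0

The –OH-bearing residues are Ser, Thr (aliphatic alcohols), and Tyr (phenol).
None of the 23 residues belong to this group.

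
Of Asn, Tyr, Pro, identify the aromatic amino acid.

F, W, and Y each carry an aromatic ring on the side chain.
Of the listed options, only Tyr belongs to this group.

Tyr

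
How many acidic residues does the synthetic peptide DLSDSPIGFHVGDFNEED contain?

Aspartate (D) and glutamate (E) have carboxylic-acid side chains and are the acidic amino acids.
Matching residues: D1, D4, D13, E16, E17, D18.

6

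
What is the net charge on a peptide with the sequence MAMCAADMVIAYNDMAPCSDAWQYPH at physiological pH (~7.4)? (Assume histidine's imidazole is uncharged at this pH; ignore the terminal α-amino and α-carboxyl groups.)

Near pH 7.4, K and R contribute +1 each, D and E contribute −1 each, and every other side chain (His included, as stated) is uncharged.
Positive (K, R): none → +0.
Negative (D, E): D7, D14, D20 → −3.
Net charge = (+0) + (−3) = −3.

-3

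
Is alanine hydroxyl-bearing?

Serine (S), threonine (T), and tyrosine (Y) each carry a hydroxyl group on the side chain.
Alanine is not in this group.

No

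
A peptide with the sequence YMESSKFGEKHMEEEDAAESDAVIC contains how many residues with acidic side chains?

Only D (aspartate) and E (glutamate) carry a side-chain carboxylic acid.
Matching residues: E3, E9, E13, E14, E15, D16, E19, D21.

8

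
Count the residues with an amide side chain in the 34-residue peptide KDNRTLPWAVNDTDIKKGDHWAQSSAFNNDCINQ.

Only N (asparagine) and Q (glutamine) carry a side-chain carboxamide.
Matching residues: N3, N11, Q23, N28, N29, N33, Q34.

7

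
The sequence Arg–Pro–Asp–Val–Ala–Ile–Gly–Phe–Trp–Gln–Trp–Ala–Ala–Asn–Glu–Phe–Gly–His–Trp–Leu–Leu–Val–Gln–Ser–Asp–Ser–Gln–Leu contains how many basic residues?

2

Lysine (K), arginine (R), and histidine (H) have basic, nitrogen-containing side chains.
Matching residues: Arg1, His18.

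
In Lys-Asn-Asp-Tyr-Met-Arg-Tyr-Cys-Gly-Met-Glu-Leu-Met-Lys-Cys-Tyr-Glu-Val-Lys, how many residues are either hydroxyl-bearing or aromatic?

Hydroxyl-bearing: S, T, Y. Aromatic: F, W, Y.
Hydroxyl-bearing residues here: Tyr4, Tyr7, Tyr16 (3).
Aromatic residues here: Tyr4, Tyr7, Tyr16 (3).
Y is in both groups, so the 3 Y residues must not be double-counted.
Total = 3 + 3 − 3 = 3.

3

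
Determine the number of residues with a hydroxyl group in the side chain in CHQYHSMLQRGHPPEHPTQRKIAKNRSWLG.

4

Serine (S), threonine (T), and tyrosine (Y) each carry a hydroxyl group on the side chain.
Matching residues: Y4, S6, T18, S27.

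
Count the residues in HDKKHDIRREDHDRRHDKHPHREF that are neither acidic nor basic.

Acidic: D, E. Basic: K, R, H. All other residues are neither.
Matching residues: I7, P20, F24.

3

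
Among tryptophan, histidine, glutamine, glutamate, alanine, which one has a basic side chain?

histidine

The basic amino acids are Lys (K), Arg (R), and His (H).
Of the listed options, only histidine belongs to this group.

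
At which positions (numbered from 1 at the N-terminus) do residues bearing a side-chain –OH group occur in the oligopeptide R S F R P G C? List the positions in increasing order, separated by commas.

2

Serine (S), threonine (T), and tyrosine (Y) each carry a hydroxyl group on the side chain.
Matching residues: S2.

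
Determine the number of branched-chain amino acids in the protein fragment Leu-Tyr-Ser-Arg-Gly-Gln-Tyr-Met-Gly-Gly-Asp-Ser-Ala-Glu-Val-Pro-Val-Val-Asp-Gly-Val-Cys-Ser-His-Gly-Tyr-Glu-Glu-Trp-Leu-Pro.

6

V, L, and I make up the branched-chain aliphatic group.
Matching residues: Leu1, Val15, Val17, Val18, Val21, Leu30.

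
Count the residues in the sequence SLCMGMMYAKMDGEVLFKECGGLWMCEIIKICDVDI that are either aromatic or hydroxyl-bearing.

4

Aromatic: F, W, Y. Hydroxyl-bearing: S, T, Y.
Aromatic residues here: Y8, F17, W24 (3).
Hydroxyl-bearing residues here: S1, Y8 (2).
Y is in both groups, so the 1 Y residue must not be double-counted.
Total = 3 + 2 − 1 = 4.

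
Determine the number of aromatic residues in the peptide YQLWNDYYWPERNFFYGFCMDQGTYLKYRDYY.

13

F, W, and Y each carry an aromatic ring on the side chain.
Matching residues: Y1, W4, Y7, Y8, W9, F14, F15, Y16, F18, Y25, Y28, Y31, Y32.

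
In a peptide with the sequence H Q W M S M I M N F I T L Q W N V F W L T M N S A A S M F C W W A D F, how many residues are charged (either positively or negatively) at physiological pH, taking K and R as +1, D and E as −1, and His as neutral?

Charged side chains at pH ~7.4: K, R (positive); D, E (negative).
Matching residues: D34.

1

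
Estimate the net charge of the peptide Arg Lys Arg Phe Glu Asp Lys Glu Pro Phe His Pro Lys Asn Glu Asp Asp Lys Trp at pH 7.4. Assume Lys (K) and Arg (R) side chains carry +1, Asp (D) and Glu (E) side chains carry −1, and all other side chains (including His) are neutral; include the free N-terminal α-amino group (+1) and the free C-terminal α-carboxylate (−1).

0

Positive (K, R): Arg1, Lys2, Arg3, Lys7, Lys13, Lys18 → +6.
Negative (D, E): Glu5, Asp6, Glu8, Glu15, Asp16, Asp17 → −6.
The N-terminus (+1) and C-terminus (−1) cancel.
Net charge = (+6) + (−6) = 0.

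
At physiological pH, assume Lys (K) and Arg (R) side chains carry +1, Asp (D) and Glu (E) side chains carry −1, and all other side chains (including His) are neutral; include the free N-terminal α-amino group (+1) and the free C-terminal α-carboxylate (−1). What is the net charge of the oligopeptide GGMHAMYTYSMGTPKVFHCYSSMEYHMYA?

0

Positive (K, R): K15 → +1.
Negative (D, E): E24 → −1.
The N-terminus (+1) and C-terminus (−1) cancel.
Net charge = (+1) + (−1) = 0.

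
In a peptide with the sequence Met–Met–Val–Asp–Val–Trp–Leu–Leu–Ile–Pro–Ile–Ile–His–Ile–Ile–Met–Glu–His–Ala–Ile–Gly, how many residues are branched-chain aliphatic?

10

V, L, and I make up the branched-chain aliphatic group.
Matching residues: Val3, Val5, Leu7, Leu8, Ile9, Ile11, Ile12, Ile14, Ile15, Ile20.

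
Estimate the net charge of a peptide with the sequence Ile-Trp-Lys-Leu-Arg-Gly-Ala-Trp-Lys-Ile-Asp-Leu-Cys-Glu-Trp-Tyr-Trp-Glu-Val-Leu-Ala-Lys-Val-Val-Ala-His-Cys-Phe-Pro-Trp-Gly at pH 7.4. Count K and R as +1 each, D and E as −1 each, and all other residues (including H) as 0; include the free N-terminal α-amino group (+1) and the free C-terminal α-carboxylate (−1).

+1

Positive (K, R): Lys3, Arg5, Lys9, Lys22 → +4.
Negative (D, E): Asp11, Glu14, Glu18 → −3.
The N-terminus (+1) and C-terminus (−1) cancel.
Net charge = (+4) + (−3) = +1.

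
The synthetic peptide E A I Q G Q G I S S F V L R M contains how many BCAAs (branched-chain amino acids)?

V, L, and I make up the branched-chain aliphatic group.
Matching residues: I3, I8, V12, L13.

4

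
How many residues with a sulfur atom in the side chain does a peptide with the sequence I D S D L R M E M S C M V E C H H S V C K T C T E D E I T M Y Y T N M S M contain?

10

Only Cys (C) and Met (M) have a sulfur atom in the side chain.
Matching residues: M7, M9, C11, M12, C15, C20, C23, M30, M35, M37.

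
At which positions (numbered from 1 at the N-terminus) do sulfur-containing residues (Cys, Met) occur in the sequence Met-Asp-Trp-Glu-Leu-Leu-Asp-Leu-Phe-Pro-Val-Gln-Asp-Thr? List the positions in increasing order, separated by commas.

1

Matching residues: Met1.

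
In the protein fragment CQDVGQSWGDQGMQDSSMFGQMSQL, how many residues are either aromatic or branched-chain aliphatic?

4

Aromatic: F, W, Y. Branched-chain aliphatic: I, L, V.
Aromatic residues here: W8, F19 (2).
Branched-chain aliphatic residues here: V4, L25 (2).
The two groups share no amino acid, so total = 2 + 2 = 4.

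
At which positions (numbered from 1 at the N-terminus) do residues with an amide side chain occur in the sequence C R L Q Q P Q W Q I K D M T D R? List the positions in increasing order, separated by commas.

The amide-side-chain residues are Asn (N) and Gln (Q).
Matching residues: Q4, Q5, Q7, Q9.

4, 5, 7, 9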